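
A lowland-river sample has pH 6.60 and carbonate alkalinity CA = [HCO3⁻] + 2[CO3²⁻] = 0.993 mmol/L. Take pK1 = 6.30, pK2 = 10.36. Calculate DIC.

CA = [HCO3⁻] + 2[CO3²⁻] = (α₁ + 2α₂)·DIC
At pH 6.60: [H⁺]/K1 = 10^-0.30 = 0.50119, K2/[H⁺] = 10^-3.76 = 0.00017378
α₁ = 1/(1 + 0.50119 + 0.00017378) = 1/1.5014 = 0.6661; α₂ = α₁·K2/[H⁺] = 0.0001157
α₁ + 2α₂ = 0.6663
DIC = CA / (α₁ + 2α₂) = 0.993 / 0.6663 = 1.49 mmol/L

DIC = 1.49 mmol/L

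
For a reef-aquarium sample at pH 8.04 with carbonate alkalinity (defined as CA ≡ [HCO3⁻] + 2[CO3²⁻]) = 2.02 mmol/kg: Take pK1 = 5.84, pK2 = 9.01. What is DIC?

DIC = 1.85 mmol/kg

CA = [HCO3⁻] + 2[CO3²⁻] = (α₁ + 2α₂)·DIC
At pH 8.04: [H⁺]/K1 = 10^-2.20 = 0.0063096, K2/[H⁺] = 10^-0.97 = 0.10715
α₁ = 1/(1 + 0.0063096 + 0.10715) = 1/1.1135 = 0.8981; α₂ = α₁·K2/[H⁺] = 0.09623
α₁ + 2α₂ = 1.0906
DIC = CA / (α₁ + 2α₂) = 2.02 / 1.0906 = 1.85 mmol/kg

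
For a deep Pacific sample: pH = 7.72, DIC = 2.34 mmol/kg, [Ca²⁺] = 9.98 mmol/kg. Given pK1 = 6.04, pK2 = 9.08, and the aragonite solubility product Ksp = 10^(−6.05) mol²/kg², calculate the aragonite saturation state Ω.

α₂ = 1 / (1 + [H⁺]/K2 + [H⁺]²/(K1K2)) = 1 / (1 + 10^+1.36 + 10^-0.32)
   = 1 / (1 + 22.909 + 0.47863) = 1/24.387 = 0.04100
[CO3²⁻] = α₂ × DIC = 0.04100 × 2.34 = 0.09595 mmol/kg
Ksp = 10^(−6.05) = 8.913×10^-7
Ω = [Ca²⁺][CO3²⁻]/Ksp = (9.98×10^-3)(9.595×10^-5) / 8.913×10^-7 = 1.07

Ω = 1.07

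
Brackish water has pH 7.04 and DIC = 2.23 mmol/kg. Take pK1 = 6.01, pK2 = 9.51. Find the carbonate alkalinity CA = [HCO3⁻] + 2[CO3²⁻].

CA = 2.05 mmol/kg

CA = [HCO3⁻] + 2[CO3²⁻] = (α₁ + 2α₂)·DIC
At pH 7.04: [H⁺]/K1 = 10^-1.03 = 0.093325, K2/[H⁺] = 10^-2.47 = 0.0033884
α₁ = 1/(1 + 0.093325 + 0.0033884) = 1/1.0967 = 0.9118; α₂ = α₁·K2/[H⁺] = 0.003090
α₁ + 2α₂ = 0.9180
CA = 0.9180 × 2.23 = 2.05 mmol/kg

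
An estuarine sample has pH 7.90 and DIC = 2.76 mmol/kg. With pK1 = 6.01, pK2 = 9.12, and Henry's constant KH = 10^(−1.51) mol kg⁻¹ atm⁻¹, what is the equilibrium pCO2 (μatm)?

pCO2 = 1070 μatm

α₀ = 1 / (1 + K1/[H⁺] + K1K2/[H⁺]²) = 1 / (1 + 10^+1.89 + 10^+0.67)
   = 1 / (1 + 77.625 + 4.6774) = 1/83.302 = 0.01200
[CO2*] = α₀ × DIC = 0.01200 × 2.76 = 0.03313 mmol/kg
pCO2 = [CO2*]/KH = 3.313×10^-5 / 3.090×10^-2 = 1070 μatm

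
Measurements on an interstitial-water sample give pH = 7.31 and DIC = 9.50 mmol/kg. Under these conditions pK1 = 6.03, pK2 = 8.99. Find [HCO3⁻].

α₁ = 1 / (1 + [H⁺]/K1 + K2/[H⁺]) = 1 / (1 + 10^-1.28 + 10^-1.68)
   = 1 / (1 + 0.052481 + 0.020893) = 1/1.0734 = 0.9316
[HCO3⁻] = α₁ × DIC = 0.9316 × 9.50 = 8.85 mmol/kg

[HCO3⁻] = 8.85 mmol/kg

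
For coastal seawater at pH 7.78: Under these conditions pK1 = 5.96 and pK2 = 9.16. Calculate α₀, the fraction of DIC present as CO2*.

α₀ = 1 / (1 + K1/[H⁺] + K1K2/[H⁺]²) = 1 / (1 + 10^+1.82 + 10^+0.44)
   = 1 / (1 + 66.069 + 2.7542) = 1/69.824 = 0.01432

α₀ = 0.0143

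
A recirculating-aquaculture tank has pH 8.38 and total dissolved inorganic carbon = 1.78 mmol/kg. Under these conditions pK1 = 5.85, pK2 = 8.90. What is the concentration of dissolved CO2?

[CO2*] = 4.03 μmol/kg

α₀ = 1 / (1 + K1/[H⁺] + K1K2/[H⁺]²) = 1 / (1 + 10^+2.53 + 10^+2.01)
   = 1 / (1 + 338.84 + 102.33) = 1/442.17 = 0.002262
[CO2*] = α₀ × DIC = 0.002262 × 1.78 = 0.00403 mmol/kg = 4.03 μmol/kg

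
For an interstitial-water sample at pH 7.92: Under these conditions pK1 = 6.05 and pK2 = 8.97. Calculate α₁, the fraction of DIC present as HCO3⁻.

α₁ = 1 / (1 + [H⁺]/K1 + K2/[H⁺]) = 1 / (1 + 10^-1.87 + 10^-1.05)
   = 1 / (1 + 0.013490 + 0.089125) = 1/1.1026 = 0.9069

α₁ = 0.907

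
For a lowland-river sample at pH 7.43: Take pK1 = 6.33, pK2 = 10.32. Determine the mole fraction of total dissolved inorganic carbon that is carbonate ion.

α₂ = 1 / (1 + [H⁺]/K2 + [H⁺]²/(K1K2)) = 1 / (1 + 10^+2.89 + 10^+1.79)
   = 1 / (1 + 776.25 + 61.660) = 1/838.91 = 0.001192

α₂ = 0.00119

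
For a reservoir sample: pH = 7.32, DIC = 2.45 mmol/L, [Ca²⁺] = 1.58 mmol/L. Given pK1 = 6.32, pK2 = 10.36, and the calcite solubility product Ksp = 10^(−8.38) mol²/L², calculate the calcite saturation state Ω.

α₂ = 1 / (1 + [H⁺]/K2 + [H⁺]²/(K1K2)) = 1 / (1 + 10^+3.04 + 10^+2.04)
   = 1 / (1 + 1096.5 + 109.65) = 1/1207.1 = 0.0008284
[CO3²⁻] = α₂ × DIC = 0.0008284 × 2.45 = 0.002030 mmol/L = 2.030 μmol/L
Ksp = 10^(−8.38) = 4.169×10^-9
Ω = [Ca²⁺][CO3²⁻]/Ksp = (1.58×10^-3)(2.030×10^-6) / 4.169×10^-9 = 0.769

Ω = 0.769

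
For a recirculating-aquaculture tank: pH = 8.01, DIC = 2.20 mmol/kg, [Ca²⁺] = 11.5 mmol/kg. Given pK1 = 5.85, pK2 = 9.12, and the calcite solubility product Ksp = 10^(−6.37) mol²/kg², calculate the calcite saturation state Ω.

Ω = 4.24

α₂ = 1 / (1 + [H⁺]/K2 + [H⁺]²/(K1K2)) = 1 / (1 + 10^+1.11 + 10^-1.05)
   = 1 / (1 + 12.882 + 0.089125) = 1/13.972 = 0.07157
[CO3²⁻] = α₂ × DIC = 0.07157 × 2.20 = 0.1575 mmol/kg
Ksp = 10^(−6.37) = 4.266×10^-7
Ω = [Ca²⁺][CO3²⁻]/Ksp = (11.5×10^-3)(1.575×10^-4) / 4.266×10^-7 = 4.24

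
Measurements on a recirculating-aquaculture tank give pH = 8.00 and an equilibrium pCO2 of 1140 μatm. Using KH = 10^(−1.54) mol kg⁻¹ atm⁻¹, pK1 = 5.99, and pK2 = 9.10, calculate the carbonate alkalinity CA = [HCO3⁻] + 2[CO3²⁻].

CA = 3.90 mmol/kg

[CO2*] = KH · pCO2 = 10^(−1.54) × 1140×10^-6 = 3.288×10^-5 mol/kg
α₀ = 1/(1 + K1/[H⁺] + K1K2/[H⁺]²) = 1/(1 + 10^+2.01 + 10^+0.91) = 0.008972
DIC = [CO2*]/α₀ = 3.288×10^-5 / 0.008972 = 3.664 mmol/kg
CA = (α₁ + 2α₂)·DIC = (0.9181 + 2×0.07293) × 3.664 = 3.90 mmol/kg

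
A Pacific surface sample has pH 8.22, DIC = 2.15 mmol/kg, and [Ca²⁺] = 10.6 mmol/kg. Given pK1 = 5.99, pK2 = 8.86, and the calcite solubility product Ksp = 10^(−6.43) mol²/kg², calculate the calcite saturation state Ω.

α₂ = 1 / (1 + [H⁺]/K2 + [H⁺]²/(K1K2)) = 1 / (1 + 10^+0.64 + 10^-1.59)
   = 1 / (1 + 4.3652 + 0.025704) = 1/5.3909 = 0.1855
[CO3²⁻] = α₂ × DIC = 0.1855 × 2.15 = 0.3988 mmol/kg
Ksp = 10^(−6.43) = 3.715×10^-7
Ω = [Ca²⁺][CO3²⁻]/Ksp = (10.6×10^-3)(3.988×10^-4) / 3.715×10^-7 = 11.4

Ω = 11.4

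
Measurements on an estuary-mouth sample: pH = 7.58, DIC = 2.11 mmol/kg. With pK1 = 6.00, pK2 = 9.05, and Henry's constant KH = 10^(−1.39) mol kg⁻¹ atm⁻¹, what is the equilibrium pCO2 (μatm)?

α₀ = 1 / (1 + K1/[H⁺] + K1K2/[H⁺]²) = 1 / (1 + 10^+1.58 + 10^+0.11)
   = 1 / (1 + 38.019 + 1.2882) = 1/40.307 = 0.02481
[CO2*] = α₀ × DIC = 0.02481 × 2.11 = 0.05235 mmol/kg
pCO2 = [CO2*]/KH = 5.235×10^-5 / 4.074×10^-2 = 1280 μatm

pCO2 = 1280 μatm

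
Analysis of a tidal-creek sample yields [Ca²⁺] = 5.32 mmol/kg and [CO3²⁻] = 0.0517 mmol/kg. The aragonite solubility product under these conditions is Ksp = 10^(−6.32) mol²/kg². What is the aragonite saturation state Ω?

Ω = 0.575

Ksp = 10^(−6.32) = 4.786×10^-7
Ω = [Ca²⁺][CO3²⁻]/Ksp = (5.32×10^-3)(0.0517×10^-3) / 4.786×10^-7 = 0.575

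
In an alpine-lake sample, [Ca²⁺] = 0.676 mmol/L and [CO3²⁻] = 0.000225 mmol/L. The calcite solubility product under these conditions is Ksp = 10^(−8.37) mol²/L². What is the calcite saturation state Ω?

Ksp = 10^(−8.37) = 4.266×10^-9
Ω = [Ca²⁺][CO3²⁻]/Ksp = (0.676×10^-3)(0.000225×10^-3) / 4.266×10^-9 = 0.0357

Ω = 0.0357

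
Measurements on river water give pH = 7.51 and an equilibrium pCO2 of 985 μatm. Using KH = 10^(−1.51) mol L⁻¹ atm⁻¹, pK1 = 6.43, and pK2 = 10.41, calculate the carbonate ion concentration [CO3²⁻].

[CO2*] = KH · pCO2 = 10^(−1.51) × 985×10^-6 = 3.044×10^-5 mol/L
α₀ = 1/(1 + K1/[H⁺] + K1K2/[H⁺]²) = 1/(1 + 10^+1.08 + 10^-1.82) = 0.07670
DIC = [CO2*]/α₀ = 3.044×10^-5 / 0.07670 = 0.3969 mmol/L
[CO3²⁻] = α₂·DIC; α₂ = 0.001161, so [CO3²⁻] = 0.001161 × 0.3969 = 0.000461 mmol/L = 0.461 μmol/L

[CO3²⁻] = 0.461 μmol/L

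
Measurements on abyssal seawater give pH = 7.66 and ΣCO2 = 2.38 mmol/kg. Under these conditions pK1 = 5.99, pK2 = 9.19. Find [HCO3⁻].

[HCO3⁻] = 2.26 mmol/kg

α₁ = 1 / (1 + [H⁺]/K1 + K2/[H⁺]) = 1 / (1 + 10^-1.67 + 10^-1.53)
   = 1 / (1 + 0.021380 + 0.029512) = 1/1.0509 = 0.9516
[HCO3⁻] = α₁ × DIC = 0.9516 × 2.38 = 2.26 mmol/kg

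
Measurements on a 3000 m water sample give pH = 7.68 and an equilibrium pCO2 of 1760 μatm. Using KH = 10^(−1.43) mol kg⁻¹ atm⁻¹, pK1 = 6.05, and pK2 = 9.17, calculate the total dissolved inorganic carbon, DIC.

DIC = 2.95 mmol/kg

[CO2*] = KH · pCO2 = 10^(−1.43) × 1760×10^-6 = 6.539×10^-5 mol/kg
α₀ = 1/(1 + K1/[H⁺] + K1K2/[H⁺]²) = 1/(1 + 10^+1.63 + 10^+0.14) = 0.02220
DIC = [CO2*]/α₀ = 6.539×10^-5 / 0.02220 = 2.95 mmol/kg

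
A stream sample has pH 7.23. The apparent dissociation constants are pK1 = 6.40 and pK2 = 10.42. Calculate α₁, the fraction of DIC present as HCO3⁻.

α₁ = 0.871

α₁ = 1 / (1 + [H⁺]/K1 + K2/[H⁺]) = 1 / (1 + 10^-0.83 + 10^-3.19)
   = 1 / (1 + 0.14791 + 0.00064565) = 1/1.1486 = 0.8707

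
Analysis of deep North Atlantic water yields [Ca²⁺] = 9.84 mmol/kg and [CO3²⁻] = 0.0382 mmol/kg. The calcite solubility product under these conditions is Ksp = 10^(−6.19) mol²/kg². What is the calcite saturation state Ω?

Ω = 0.582

Ksp = 10^(−6.19) = 6.457×10^-7
Ω = [Ca²⁺][CO3²⁻]/Ksp = (9.84×10^-3)(0.0382×10^-3) / 6.457×10^-7 = 0.582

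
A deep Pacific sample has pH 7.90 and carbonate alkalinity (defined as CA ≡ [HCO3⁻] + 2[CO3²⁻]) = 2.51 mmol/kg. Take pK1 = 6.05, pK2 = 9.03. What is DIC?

CA = [HCO3⁻] + 2[CO3²⁻] = (α₁ + 2α₂)·DIC
At pH 7.90: [H⁺]/K1 = 10^-1.85 = 0.014125, K2/[H⁺] = 10^-1.13 = 0.074131
α₁ = 1/(1 + 0.014125 + 0.074131) = 1/1.0883 = 0.9189; α₂ = α₁·K2/[H⁺] = 0.06812
α₁ + 2α₂ = 1.0551
DIC = CA / (α₁ + 2α₂) = 2.51 / 1.0551 = 2.38 mmol/kg

DIC = 2.38 mmol/kg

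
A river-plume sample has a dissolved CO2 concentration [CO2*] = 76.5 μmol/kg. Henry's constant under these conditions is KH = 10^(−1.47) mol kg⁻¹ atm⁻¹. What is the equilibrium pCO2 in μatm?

KH = 10^(−1.47) = 3.388×10^-2 mol kg⁻¹ atm⁻¹
pCO2 = [CO2*]/KH = 76.5×10^-6 / 3.388×10^-2 = 2.26×10^-3 atm = 2260 μatm

pCO2 = 2260 μatm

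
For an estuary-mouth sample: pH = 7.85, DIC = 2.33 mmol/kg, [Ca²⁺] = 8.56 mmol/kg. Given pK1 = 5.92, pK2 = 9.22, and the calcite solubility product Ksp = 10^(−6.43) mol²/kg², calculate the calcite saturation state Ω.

α₂ = 1 / (1 + [H⁺]/K2 + [H⁺]²/(K1K2)) = 1 / (1 + 10^+1.37 + 10^-0.56)
   = 1 / (1 + 23.442 + 0.27542) = 1/24.718 = 0.04046
[CO3²⁻] = α₂ × DIC = 0.04046 × 2.33 = 0.09426 mmol/kg
Ksp = 10^(−6.43) = 3.715×10^-7
Ω = [Ca²⁺][CO3²⁻]/Ksp = (8.56×10^-3)(9.426×10^-5) / 3.715×10^-7 = 2.17

Ω = 2.17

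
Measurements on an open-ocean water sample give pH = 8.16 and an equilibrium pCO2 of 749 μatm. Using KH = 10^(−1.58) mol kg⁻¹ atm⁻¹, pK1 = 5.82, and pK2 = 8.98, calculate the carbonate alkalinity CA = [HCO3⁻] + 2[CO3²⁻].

[CO2*] = KH · pCO2 = 10^(−1.58) × 749×10^-6 = 1.970×10^-5 mol/kg
α₀ = 1/(1 + K1/[H⁺] + K1K2/[H⁺]²) = 1/(1 + 10^+2.34 + 10^+1.52) = 0.003954
DIC = [CO2*]/α₀ = 1.970×10^-5 / 0.003954 = 4.982 mmol/kg
CA = (α₁ + 2α₂)·DIC = (0.8651 + 2×0.1309) × 4.982 = 5.61 mmol/kg

CA = 5.61 mmol/kg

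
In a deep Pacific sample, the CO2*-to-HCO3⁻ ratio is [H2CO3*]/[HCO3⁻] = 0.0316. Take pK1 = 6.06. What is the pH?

pH = 7.56

From K1 = [H⁺][HCO3⁻]/[H2CO3*]:  pH = pK1 − log₁₀([H2CO3*]/[HCO3⁻])
log₁₀(0.0316) = -1.500
pH = 6.06 − (-1.500) = 7.56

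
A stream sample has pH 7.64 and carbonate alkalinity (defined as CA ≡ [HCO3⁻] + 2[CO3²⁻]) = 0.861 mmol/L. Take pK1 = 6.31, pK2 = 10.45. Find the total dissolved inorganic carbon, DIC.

CA = [HCO3⁻] + 2[CO3²⁻] = (α₁ + 2α₂)·DIC
At pH 7.64: [H⁺]/K1 = 10^-1.33 = 0.046774, K2/[H⁺] = 10^-2.81 = 0.0015488
α₁ = 1/(1 + 0.046774 + 0.0015488) = 1/1.0483 = 0.9539; α₂ = α₁·K2/[H⁺] = 0.001477
α₁ + 2α₂ = 0.9569
DIC = CA / (α₁ + 2α₂) = 0.861 / 0.9569 = 0.900 mmol/L

DIC = 0.900 mmol/L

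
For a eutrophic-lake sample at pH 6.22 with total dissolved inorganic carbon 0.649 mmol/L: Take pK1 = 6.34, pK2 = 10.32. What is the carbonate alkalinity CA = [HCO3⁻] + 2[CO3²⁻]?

CA = [HCO3⁻] + 2[CO3²⁻] = (α₁ + 2α₂)·DIC
At pH 6.22: [H⁺]/K1 = 10^0.12 = 1.3183, K2/[H⁺] = 10^-4.10 = 7.9433×10^-5
α₁ = 1/(1 + 1.3183 + 7.9433×10^-5) = 1/2.3183 = 0.4313; α₂ = α₁·K2/[H⁺] = 3.426×10^-5
α₁ + 2α₂ = 0.4314
CA = 0.4314 × 0.649 = 0.280 mmol/L

CA = 0.280 mmol/L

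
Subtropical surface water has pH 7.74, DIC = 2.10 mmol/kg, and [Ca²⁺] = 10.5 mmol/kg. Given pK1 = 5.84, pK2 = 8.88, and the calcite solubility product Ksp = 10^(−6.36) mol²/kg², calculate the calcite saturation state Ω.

α₂ = 1 / (1 + [H⁺]/K2 + [H⁺]²/(K1K2)) = 1 / (1 + 10^+1.14 + 10^-0.76)
   = 1 / (1 + 13.804 + 0.17378) = 1/14.978 = 0.06677
[CO3²⁻] = α₂ × DIC = 0.06677 × 2.10 = 0.1402 mmol/kg
Ksp = 10^(−6.36) = 4.365×10^-7
Ω = [Ca²⁺][CO3²⁻]/Ksp = (10.5×10^-3)(1.402×10^-4) / 4.365×10^-7 = 3.37

Ω = 3.37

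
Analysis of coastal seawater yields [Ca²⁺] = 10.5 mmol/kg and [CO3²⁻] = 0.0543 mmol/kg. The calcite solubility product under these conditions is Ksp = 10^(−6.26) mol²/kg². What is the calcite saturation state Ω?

Ksp = 10^(−6.26) = 5.495×10^-7
Ω = [Ca²⁺][CO3²⁻]/Ksp = (10.5×10^-3)(0.0543×10^-3) / 5.495×10^-7 = 1.04

Ω = 1.04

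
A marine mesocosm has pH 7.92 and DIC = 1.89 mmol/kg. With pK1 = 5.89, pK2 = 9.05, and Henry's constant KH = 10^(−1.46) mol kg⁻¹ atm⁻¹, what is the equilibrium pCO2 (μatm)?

α₀ = 1 / (1 + K1/[H⁺] + K1K2/[H⁺]²) = 1 / (1 + 10^+2.03 + 10^+0.90)
   = 1 / (1 + 107.15 + 7.9433) = 1/116.10 = 0.008614
[CO2*] = α₀ × DIC = 0.008614 × 1.89 = 0.01628 mmol/kg = 16.28 μmol/kg
pCO2 = [CO2*]/KH = 1.628×10^-5 / 3.467×10^-2 = 470 μatm

pCO2 = 470 μatm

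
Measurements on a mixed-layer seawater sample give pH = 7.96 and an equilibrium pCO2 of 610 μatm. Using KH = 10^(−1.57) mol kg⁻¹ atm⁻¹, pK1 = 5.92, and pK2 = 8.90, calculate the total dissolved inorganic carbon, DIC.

DIC = 2.02 mmol/kg

[CO2*] = KH · pCO2 = 10^(−1.57) × 610×10^-6 = 1.642×10^-5 mol/kg
α₀ = 1/(1 + K1/[H⁺] + K1K2/[H⁺]²) = 1/(1 + 10^+2.04 + 10^+1.10) = 0.008114
DIC = [CO2*]/α₀ = 1.642×10^-5 / 0.008114 = 2.02 mmol/kg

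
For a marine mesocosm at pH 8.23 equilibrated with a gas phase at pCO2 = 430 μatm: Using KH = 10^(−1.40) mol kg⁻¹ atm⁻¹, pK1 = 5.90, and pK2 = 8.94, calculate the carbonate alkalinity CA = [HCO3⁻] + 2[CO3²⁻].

CA = 5.09 mmol/kg

[CO2*] = KH · pCO2 = 10^(−1.40) × 430×10^-6 = 1.712×10^-5 mol/kg
α₀ = 1/(1 + K1/[H⁺] + K1K2/[H⁺]²) = 1/(1 + 10^+2.33 + 10^+1.62) = 0.003899
DIC = [CO2*]/α₀ = 1.712×10^-5 / 0.003899 = 4.391 mmol/kg
CA = (α₁ + 2α₂)·DIC = (0.8336 + 2×0.1625) × 4.391 = 5.09 mmol/kg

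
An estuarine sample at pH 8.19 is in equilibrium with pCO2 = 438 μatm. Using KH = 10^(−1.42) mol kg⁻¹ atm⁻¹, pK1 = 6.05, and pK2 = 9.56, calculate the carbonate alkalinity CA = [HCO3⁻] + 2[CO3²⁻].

[CO2*] = KH · pCO2 = 10^(−1.42) × 438×10^-6 = 1.665×10^-5 mol/kg
α₀ = 1/(1 + K1/[H⁺] + K1K2/[H⁺]²) = 1/(1 + 10^+2.14 + 10^+0.77) = 0.006900
DIC = [CO2*]/α₀ = 1.665×10^-5 / 0.006900 = 2.413 mmol/kg
CA = (α₁ + 2α₂)·DIC = (0.9525 + 2×0.04063) × 2.413 = 2.49 mmol/kg

CA = 2.49 mmol/kg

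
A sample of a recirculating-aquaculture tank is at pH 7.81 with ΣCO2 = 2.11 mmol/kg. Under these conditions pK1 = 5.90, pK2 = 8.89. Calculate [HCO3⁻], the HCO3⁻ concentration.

[HCO3⁻] = 1.93 mmol/kg

α₁ = 1 / (1 + [H⁺]/K1 + K2/[H⁺]) = 1 / (1 + 10^-1.91 + 10^-1.08)
   = 1 / (1 + 0.012303 + 0.083176) = 1/1.0955 = 0.9128
[HCO3⁻] = α₁ × DIC = 0.9128 × 2.11 = 1.93 mmol/kg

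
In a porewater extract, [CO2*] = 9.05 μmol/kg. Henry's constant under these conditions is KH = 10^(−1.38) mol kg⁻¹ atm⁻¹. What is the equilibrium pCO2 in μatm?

KH = 10^(−1.38) = 4.169×10^-2 mol kg⁻¹ atm⁻¹
pCO2 = [CO2*]/KH = 9.05×10^-6 / 4.169×10^-2 = 2.17×10^-4 atm = 217 μatm

pCO2 = 217 μatm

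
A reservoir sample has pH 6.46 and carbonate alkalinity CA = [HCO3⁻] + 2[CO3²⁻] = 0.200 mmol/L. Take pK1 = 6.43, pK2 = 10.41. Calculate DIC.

CA = [HCO3⁻] + 2[CO3²⁻] = (α₁ + 2α₂)·DIC
At pH 6.46: [H⁺]/K1 = 10^-0.03 = 0.93325, K2/[H⁺] = 10^-3.95 = 0.00011220
α₁ = 1/(1 + 0.93325 + 0.00011220) = 1/1.9334 = 0.5172; α₂ = α₁·K2/[H⁺] = 5.803×10^-5
α₁ + 2α₂ = 0.5173
DIC = CA / (α₁ + 2α₂) = 0.200 / 0.5173 = 0.387 mmol/L

DIC = 0.387 mmol/L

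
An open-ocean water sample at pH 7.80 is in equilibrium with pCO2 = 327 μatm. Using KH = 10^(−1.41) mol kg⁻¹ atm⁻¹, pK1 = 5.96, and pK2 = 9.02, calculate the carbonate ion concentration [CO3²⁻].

[CO2*] = KH · pCO2 = 10^(−1.41) × 327×10^-6 = 1.272×10^-5 mol/kg
α₀ = 1/(1 + K1/[H⁺] + K1K2/[H⁺]²) = 1/(1 + 10^+1.84 + 10^+0.62) = 0.01345
DIC = [CO2*]/α₀ = 1.272×10^-5 / 0.01345 = 0.9459 mmol/kg
[CO3²⁻] = α₂·DIC; α₂ = 0.05607, so [CO3²⁻] = 0.05607 × 0.9459 = 0.0530 mmol/kg

[CO3²⁻] = 0.0530 mmol/kg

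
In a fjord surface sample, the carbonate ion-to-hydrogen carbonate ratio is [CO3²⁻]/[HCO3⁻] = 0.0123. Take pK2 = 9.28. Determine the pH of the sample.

pH = 7.37

From K2 = [H⁺][CO3²⁻]/[HCO3⁻]:  pH = pK2 + log₁₀([CO3²⁻]/[HCO3⁻])
log₁₀(0.0123) = -1.910
pH = 9.28 + (-1.910) = 7.37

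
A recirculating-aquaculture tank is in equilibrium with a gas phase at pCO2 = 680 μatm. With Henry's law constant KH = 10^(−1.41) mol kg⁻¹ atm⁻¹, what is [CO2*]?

KH = 10^(−1.41) = 3.890×10^-2 mol kg⁻¹ atm⁻¹
[CO2*] = KH · pCO2 = 3.890×10^-2 × 680×10^-6 atm = 2.65×10^-5 mol/kg

[CO2*] = 26.5 μmol/kg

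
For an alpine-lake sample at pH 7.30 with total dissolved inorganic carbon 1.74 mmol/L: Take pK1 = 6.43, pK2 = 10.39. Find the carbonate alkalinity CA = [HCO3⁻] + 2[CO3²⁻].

CA = 1.53 mmol/L

CA = [HCO3⁻] + 2[CO3²⁻] = (α₁ + 2α₂)·DIC
At pH 7.30: [H⁺]/K1 = 10^-0.87 = 0.13490, K2/[H⁺] = 10^-3.09 = 0.00081283
α₁ = 1/(1 + 0.13490 + 0.00081283) = 1/1.1357 = 0.8805; α₂ = α₁·K2/[H⁺] = 0.0007157
α₁ + 2α₂ = 0.8819
CA = 0.8819 × 1.74 = 1.53 mmol/L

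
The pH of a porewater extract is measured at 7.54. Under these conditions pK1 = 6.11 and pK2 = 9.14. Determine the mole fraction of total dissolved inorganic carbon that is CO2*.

α₀ = 0.0350

α₀ = 1 / (1 + K1/[H⁺] + K1K2/[H⁺]²) = 1 / (1 + 10^+1.43 + 10^-0.17)
   = 1 / (1 + 26.915 + 0.67608) = 1/28.591 = 0.03498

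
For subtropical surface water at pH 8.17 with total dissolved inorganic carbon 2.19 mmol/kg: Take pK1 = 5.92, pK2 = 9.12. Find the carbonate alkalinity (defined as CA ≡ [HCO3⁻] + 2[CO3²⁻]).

CA = [HCO3⁻] + 2[CO3²⁻] = (α₁ + 2α₂)·DIC
At pH 8.17: [H⁺]/K1 = 10^-2.25 = 0.0056234, K2/[H⁺] = 10^-0.95 = 0.11220
α₁ = 1/(1 + 0.0056234 + 0.11220) = 1/1.1178 = 0.8946; α₂ = α₁·K2/[H⁺] = 0.1004
α₁ + 2α₂ = 1.0953
CA = 1.0953 × 2.19 = 2.40 mmol/kg

CA = 2.40 mmol/kg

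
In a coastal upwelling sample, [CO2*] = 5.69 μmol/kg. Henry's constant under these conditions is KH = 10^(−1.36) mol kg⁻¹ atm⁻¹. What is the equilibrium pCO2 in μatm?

KH = 10^(−1.36) = 4.365×10^-2 mol kg⁻¹ atm⁻¹
pCO2 = [CO2*]/KH = 5.69×10^-6 / 4.365×10^-2 = 1.30×10^-4 atm = 130 μatm

pCO2 = 130 μatm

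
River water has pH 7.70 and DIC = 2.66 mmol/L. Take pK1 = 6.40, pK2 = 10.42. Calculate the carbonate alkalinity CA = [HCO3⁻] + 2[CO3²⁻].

CA = [HCO3⁻] + 2[CO3²⁻] = (α₁ + 2α₂)·DIC
At pH 7.70: [H⁺]/K1 = 10^-1.30 = 0.050119, K2/[H⁺] = 10^-2.72 = 0.0019055
α₁ = 1/(1 + 0.050119 + 0.0019055) = 1/1.0520 = 0.9505; α₂ = α₁·K2/[H⁺] = 0.001811
α₁ + 2α₂ = 0.9542
CA = 0.9542 × 2.66 = 2.54 mmol/L

CA = 2.54 mmol/L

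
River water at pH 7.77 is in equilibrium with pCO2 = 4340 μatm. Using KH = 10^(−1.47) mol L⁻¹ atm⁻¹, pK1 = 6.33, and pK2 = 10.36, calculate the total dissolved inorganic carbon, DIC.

DIC = 4.21 mmol/L

[CO2*] = KH · pCO2 = 10^(−1.47) × 4340×10^-6 = 1.471×10^-4 mol/L
α₀ = 1/(1 + K1/[H⁺] + K1K2/[H⁺]²) = 1/(1 + 10^+1.44 + 10^-1.15) = 0.03495
DIC = [CO2*]/α₀ = 1.471×10^-4 / 0.03495 = 4.21 mmol/L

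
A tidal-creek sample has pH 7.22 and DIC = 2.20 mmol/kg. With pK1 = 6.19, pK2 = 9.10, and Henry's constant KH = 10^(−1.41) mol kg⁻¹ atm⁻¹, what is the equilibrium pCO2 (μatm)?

pCO2 = 4770 μatm

α₀ = 1 / (1 + K1/[H⁺] + K1K2/[H⁺]²) = 1 / (1 + 10^+1.03 + 10^-0.85)
   = 1 / (1 + 10.715 + 0.14125) = 1/11.856 = 0.08434
[CO2*] = α₀ × DIC = 0.08434 × 2.20 = 0.1856 mmol/kg
pCO2 = [CO2*]/KH = 1.856×10^-4 / 3.890×10^-2 = 4770 μatm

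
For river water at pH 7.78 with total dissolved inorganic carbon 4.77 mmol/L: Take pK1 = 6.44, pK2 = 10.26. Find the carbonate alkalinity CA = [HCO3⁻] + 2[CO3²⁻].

CA = 4.58 mmol/L

CA = [HCO3⁻] + 2[CO3²⁻] = (α₁ + 2α₂)·DIC
At pH 7.78: [H⁺]/K1 = 10^-1.34 = 0.045709, K2/[H⁺] = 10^-2.48 = 0.0033113
α₁ = 1/(1 + 0.045709 + 0.0033113) = 1/1.0490 = 0.9533; α₂ = α₁·K2/[H⁺] = 0.003157
α₁ + 2α₂ = 0.9596
CA = 0.9596 × 4.77 = 4.58 mmol/L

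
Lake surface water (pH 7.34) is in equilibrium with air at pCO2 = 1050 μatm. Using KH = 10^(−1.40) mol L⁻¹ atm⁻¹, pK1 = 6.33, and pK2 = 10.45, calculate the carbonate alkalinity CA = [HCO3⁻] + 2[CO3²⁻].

CA = 0.428 mmol/L

[CO2*] = KH · pCO2 = 10^(−1.40) × 1050×10^-6 = 4.180×10^-5 mol/L
α₀ = 1/(1 + K1/[H⁺] + K1K2/[H⁺]²) = 1/(1 + 10^+1.01 + 10^-2.10) = 0.08896
DIC = [CO2*]/α₀ = 4.180×10^-5 / 0.08896 = 0.4699 mmol/L
CA = (α₁ + 2α₂)·DIC = (0.9103 + 2×0.0007066) × 0.4699 = 0.428 mmol/L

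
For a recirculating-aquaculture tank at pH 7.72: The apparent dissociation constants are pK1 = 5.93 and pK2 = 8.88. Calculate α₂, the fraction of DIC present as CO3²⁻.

α₂ = 1 / (1 + [H⁺]/K2 + [H⁺]²/(K1K2)) = 1 / (1 + 10^+1.16 + 10^-0.63)
   = 1 / (1 + 14.454 + 0.23442) = 1/15.689 = 0.06374

α₂ = 0.0637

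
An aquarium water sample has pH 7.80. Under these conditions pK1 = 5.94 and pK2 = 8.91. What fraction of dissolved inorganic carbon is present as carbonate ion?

α₂ = 0.0711

α₂ = 1 / (1 + [H⁺]/K2 + [H⁺]²/(K1K2)) = 1 / (1 + 10^+1.11 + 10^-0.75)
   = 1 / (1 + 12.882 + 0.17783) = 1/14.060 = 0.07112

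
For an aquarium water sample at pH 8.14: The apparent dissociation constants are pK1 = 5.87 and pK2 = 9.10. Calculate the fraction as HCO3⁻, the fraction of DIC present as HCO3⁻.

α₁ = 0.897

α₁ = 1 / (1 + [H⁺]/K1 + K2/[H⁺]) = 1 / (1 + 10^-2.27 + 10^-0.96)
   = 1 / (1 + 0.0053703 + 0.10965) = 1/1.1150 = 0.8968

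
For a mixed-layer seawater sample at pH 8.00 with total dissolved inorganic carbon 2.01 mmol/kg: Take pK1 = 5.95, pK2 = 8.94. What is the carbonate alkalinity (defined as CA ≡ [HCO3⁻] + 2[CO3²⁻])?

CA = [HCO3⁻] + 2[CO3²⁻] = (α₁ + 2α₂)·DIC
At pH 8.00: [H⁺]/K1 = 10^-2.05 = 0.0089125, K2/[H⁺] = 10^-0.94 = 0.11482
α₁ = 1/(1 + 0.0089125 + 0.11482) = 1/1.1237 = 0.8899; α₂ = α₁·K2/[H⁺] = 0.1022
α₁ + 2α₂ = 1.0942
CA = 1.0942 × 2.01 = 2.20 mmol/kg

CA = 2.20 mmol/kg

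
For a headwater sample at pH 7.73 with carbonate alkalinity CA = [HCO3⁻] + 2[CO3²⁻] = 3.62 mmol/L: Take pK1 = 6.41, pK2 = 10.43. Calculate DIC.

CA = [HCO3⁻] + 2[CO3²⁻] = (α₁ + 2α₂)·DIC
At pH 7.73: [H⁺]/K1 = 10^-1.32 = 0.047863, K2/[H⁺] = 10^-2.70 = 0.0019953
α₁ = 1/(1 + 0.047863 + 0.0019953) = 1/1.0499 = 0.9525; α₂ = α₁·K2/[H⁺] = 0.001901
α₁ + 2α₂ = 0.9563
DIC = CA / (α₁ + 2α₂) = 3.62 / 0.9563 = 3.79 mmol/L

DIC = 3.79 mmol/L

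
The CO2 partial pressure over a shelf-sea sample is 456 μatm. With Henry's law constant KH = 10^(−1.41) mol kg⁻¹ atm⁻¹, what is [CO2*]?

[CO2*] = 17.7 μmol/kg

KH = 10^(−1.41) = 3.890×10^-2 mol kg⁻¹ atm⁻¹
[CO2*] = KH · pCO2 = 3.890×10^-2 × 456×10^-6 atm = 1.77×10^-5 mol/kg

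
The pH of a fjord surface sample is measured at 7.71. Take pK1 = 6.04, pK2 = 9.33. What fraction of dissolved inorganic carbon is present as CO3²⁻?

α₂ = 1 / (1 + [H⁺]/K2 + [H⁺]²/(K1K2)) = 1 / (1 + 10^+1.62 + 10^-0.05)
   = 1 / (1 + 41.687 + 0.89125) = 1/43.578 = 0.02295

α₂ = 0.0229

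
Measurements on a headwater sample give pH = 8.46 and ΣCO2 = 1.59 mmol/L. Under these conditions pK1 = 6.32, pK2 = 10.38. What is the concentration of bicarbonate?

[HCO3⁻] = 1.56 mmol/L

α₁ = 1 / (1 + [H⁺]/K1 + K2/[H⁺]) = 1 / (1 + 10^-2.14 + 10^-1.92)
   = 1 / (1 + 0.0072444 + 0.012023) = 1/1.0193 = 0.9811
[HCO3⁻] = α₁ × DIC = 0.9811 × 1.59 = 1.56 mmol/L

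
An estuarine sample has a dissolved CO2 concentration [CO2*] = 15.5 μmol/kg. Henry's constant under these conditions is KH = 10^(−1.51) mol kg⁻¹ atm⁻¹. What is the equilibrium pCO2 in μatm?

KH = 10^(−1.51) = 3.090×10^-2 mol kg⁻¹ atm⁻¹
pCO2 = [CO2*]/KH = 15.5×10^-6 / 3.090×10^-2 = 5.02×10^-4 atm = 502 μatm

pCO2 = 502 μatm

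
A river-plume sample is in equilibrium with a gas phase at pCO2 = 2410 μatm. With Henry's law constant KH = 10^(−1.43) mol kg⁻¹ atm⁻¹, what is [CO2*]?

[CO2*] = 89.5 μmol/kg

KH = 10^(−1.43) = 3.715×10^-2 mol kg⁻¹ atm⁻¹
[CO2*] = KH · pCO2 = 3.715×10^-2 × 2410×10^-6 atm = 8.95×10^-5 mol/kg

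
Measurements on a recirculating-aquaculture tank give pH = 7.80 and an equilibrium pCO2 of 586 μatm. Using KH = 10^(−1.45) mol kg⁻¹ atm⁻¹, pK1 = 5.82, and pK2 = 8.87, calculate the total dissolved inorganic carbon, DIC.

[CO2*] = KH · pCO2 = 10^(−1.45) × 586×10^-6 = 2.079×10^-5 mol/kg
α₀ = 1/(1 + K1/[H⁺] + K1K2/[H⁺]²) = 1/(1 + 10^+1.98 + 10^+0.91) = 0.009558
DIC = [CO2*]/α₀ = 2.079×10^-5 / 0.009558 = 2.18 mmol/kg

DIC = 2.18 mmol/kg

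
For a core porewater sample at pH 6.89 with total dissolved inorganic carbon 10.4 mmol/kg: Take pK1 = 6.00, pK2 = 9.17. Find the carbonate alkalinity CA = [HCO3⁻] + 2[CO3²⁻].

CA = 9.27 mmol/kg

CA = [HCO3⁻] + 2[CO3²⁻] = (α₁ + 2α₂)·DIC
At pH 6.89: [H⁺]/K1 = 10^-0.89 = 0.12882, K2/[H⁺] = 10^-2.28 = 0.0052481
α₁ = 1/(1 + 0.12882 + 0.0052481) = 1/1.1341 = 0.8818; α₂ = α₁·K2/[H⁺] = 0.004628
α₁ + 2α₂ = 0.8910
CA = 0.8910 × 10.4 = 9.27 mmol/kg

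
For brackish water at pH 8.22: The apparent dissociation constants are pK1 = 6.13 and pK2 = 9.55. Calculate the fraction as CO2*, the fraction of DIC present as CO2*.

α₀ = 0.00771

α₀ = 1 / (1 + K1/[H⁺] + K1K2/[H⁺]²) = 1 / (1 + 10^+2.09 + 10^+0.76)
   = 1 / (1 + 123.03 + 5.7544) = 1/129.78 = 0.007705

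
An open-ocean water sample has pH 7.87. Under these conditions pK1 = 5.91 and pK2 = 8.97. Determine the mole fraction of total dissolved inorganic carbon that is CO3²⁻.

α₂ = 0.0728

α₂ = 1 / (1 + [H⁺]/K2 + [H⁺]²/(K1K2)) = 1 / (1 + 10^+1.10 + 10^-0.86)
   = 1 / (1 + 12.589 + 0.13804) = 1/13.727 = 0.07285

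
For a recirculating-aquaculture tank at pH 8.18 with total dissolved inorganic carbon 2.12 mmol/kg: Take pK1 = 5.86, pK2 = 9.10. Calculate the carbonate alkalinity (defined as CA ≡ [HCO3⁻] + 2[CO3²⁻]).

CA = 2.34 mmol/kg

CA = [HCO3⁻] + 2[CO3²⁻] = (α₁ + 2α₂)·DIC
At pH 8.18: [H⁺]/K1 = 10^-2.32 = 0.0047863, K2/[H⁺] = 10^-0.92 = 0.12023
α₁ = 1/(1 + 0.0047863 + 0.12023) = 1/1.1250 = 0.8889; α₂ = α₁·K2/[H⁺] = 0.1069
α₁ + 2α₂ = 1.1026
CA = 1.1026 × 2.12 = 2.34 mmol/kg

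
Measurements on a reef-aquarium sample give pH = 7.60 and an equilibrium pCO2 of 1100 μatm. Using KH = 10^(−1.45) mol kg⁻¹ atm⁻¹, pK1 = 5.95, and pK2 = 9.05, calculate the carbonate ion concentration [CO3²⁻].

[CO3²⁻] = 0.0619 mmol/kg

[CO2*] = KH · pCO2 = 10^(−1.45) × 1100×10^-6 = 3.903×10^-5 mol/kg
α₀ = 1/(1 + K1/[H⁺] + K1K2/[H⁺]²) = 1/(1 + 10^+1.65 + 10^+0.20) = 0.02116
DIC = [CO2*]/α₀ = 3.903×10^-5 / 0.02116 = 1.844 mmol/kg
[CO3²⁻] = α₂·DIC; α₂ = 0.03354, so [CO3²⁻] = 0.03354 × 1.844 = 0.0619 mmol/kg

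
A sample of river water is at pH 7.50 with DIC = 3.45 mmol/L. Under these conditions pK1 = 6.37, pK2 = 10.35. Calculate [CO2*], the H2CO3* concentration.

[CO2*] = 0.238 mmol/L

α₀ = 1 / (1 + K1/[H⁺] + K1K2/[H⁺]²) = 1 / (1 + 10^+1.13 + 10^-1.72)
   = 1 / (1 + 13.490 + 0.019055) = 1/14.509 = 0.06892
[CO2*] = α₀ × DIC = 0.06892 × 3.45 = 0.238 mmol/L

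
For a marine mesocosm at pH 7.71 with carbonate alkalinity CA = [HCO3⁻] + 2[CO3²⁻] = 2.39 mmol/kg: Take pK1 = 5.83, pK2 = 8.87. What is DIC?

CA = [HCO3⁻] + 2[CO3²⁻] = (α₁ + 2α₂)·DIC
At pH 7.71: [H⁺]/K1 = 10^-1.88 = 0.013183, K2/[H⁺] = 10^-1.16 = 0.069183
α₁ = 1/(1 + 0.013183 + 0.069183) = 1/1.0824 = 0.9239; α₂ = α₁·K2/[H⁺] = 0.06392
α₁ + 2α₂ = 1.0517
DIC = CA / (α₁ + 2α₂) = 2.39 / 1.0517 = 2.27 mmol/kg

DIC = 2.27 mmol/kg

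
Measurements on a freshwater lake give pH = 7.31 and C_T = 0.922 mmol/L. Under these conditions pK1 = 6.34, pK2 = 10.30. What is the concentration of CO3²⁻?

α₂ = 1 / (1 + [H⁺]/K2 + [H⁺]²/(K1K2)) = 1 / (1 + 10^+2.99 + 10^+2.02)
   = 1 / (1 + 977.24 + 104.71) = 1/1083.0 = 0.0009234
[CO3²⁻] = α₂ × DIC = 0.0009234 × 0.922 = 0.000851 mmol/L = 0.851 μmol/L

[CO3²⁻] = 0.851 μmol/L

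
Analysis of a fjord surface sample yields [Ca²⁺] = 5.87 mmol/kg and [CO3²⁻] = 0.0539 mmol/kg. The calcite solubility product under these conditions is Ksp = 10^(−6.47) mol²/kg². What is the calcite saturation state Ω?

Ω = 0.934

Ksp = 10^(−6.47) = 3.388×10^-7
Ω = [Ca²⁺][CO3²⁻]/Ksp = (5.87×10^-3)(0.0539×10^-3) / 3.388×10^-7 = 0.934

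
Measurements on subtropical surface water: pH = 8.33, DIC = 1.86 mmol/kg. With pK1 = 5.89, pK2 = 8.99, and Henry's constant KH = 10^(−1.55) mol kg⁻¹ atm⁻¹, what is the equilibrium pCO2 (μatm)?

α₀ = 1 / (1 + K1/[H⁺] + K1K2/[H⁺]²) = 1 / (1 + 10^+2.44 + 10^+1.78)
   = 1 / (1 + 275.42 + 60.256) = 1/336.68 = 0.002970
[CO2*] = α₀ × DIC = 0.002970 × 1.86 = 0.005525 mmol/kg = 5.525 μmol/kg
pCO2 = [CO2*]/KH = 5.525×10^-6 / 2.818×10^-2 = 196 μatm

pCO2 = 196 μatm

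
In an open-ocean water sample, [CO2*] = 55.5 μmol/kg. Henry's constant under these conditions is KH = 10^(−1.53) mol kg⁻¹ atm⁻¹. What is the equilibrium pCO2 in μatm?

KH = 10^(−1.53) = 2.951×10^-2 mol kg⁻¹ atm⁻¹
pCO2 = [CO2*]/KH = 55.5×10^-6 / 2.951×10^-2 = 1.88×10^-3 atm = 1880 μatm

pCO2 = 1880 μatm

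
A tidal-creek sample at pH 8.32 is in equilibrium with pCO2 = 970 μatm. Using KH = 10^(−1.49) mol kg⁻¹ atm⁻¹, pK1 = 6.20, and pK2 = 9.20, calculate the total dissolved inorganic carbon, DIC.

DIC = 4.71 mmol/kg

[CO2*] = KH · pCO2 = 10^(−1.49) × 970×10^-6 = 3.139×10^-5 mol/kg
α₀ = 1/(1 + K1/[H⁺] + K1K2/[H⁺]²) = 1/(1 + 10^+2.12 + 10^+1.24) = 0.006658
DIC = [CO2*]/α₀ = 3.139×10^-5 / 0.006658 = 4.71 mmol/kg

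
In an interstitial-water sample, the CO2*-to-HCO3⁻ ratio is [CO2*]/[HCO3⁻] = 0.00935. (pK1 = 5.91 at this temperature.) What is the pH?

From K1 = [H⁺][HCO3⁻]/[CO2*]:  pH = pK1 − log₁₀([CO2*]/[HCO3⁻])
log₁₀(0.00935) = -2.029
pH = 5.91 − (-2.029) = 7.94

pH = 7.94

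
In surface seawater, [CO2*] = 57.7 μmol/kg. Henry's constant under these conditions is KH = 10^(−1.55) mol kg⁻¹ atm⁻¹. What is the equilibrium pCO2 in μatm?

pCO2 = 2050 μatm

KH = 10^(−1.55) = 2.818×10^-2 mol kg⁻¹ atm⁻¹
pCO2 = [CO2*]/KH = 57.7×10^-6 / 2.818×10^-2 = 2.05×10^-3 atm = 2050 μatm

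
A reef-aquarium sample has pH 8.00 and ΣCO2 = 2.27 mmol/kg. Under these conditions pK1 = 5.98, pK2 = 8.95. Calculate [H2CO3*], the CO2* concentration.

α₀ = 1 / (1 + K1/[H⁺] + K1K2/[H⁺]²) = 1 / (1 + 10^+2.02 + 10^+1.07)
   = 1 / (1 + 104.71 + 11.749) = 1/117.46 = 0.008513
[CO2*] = α₀ × DIC = 0.008513 × 2.27 = 0.0193 mmol/kg = 19.3 μmol/kg

[CO2*] = 19.3 μmol/kg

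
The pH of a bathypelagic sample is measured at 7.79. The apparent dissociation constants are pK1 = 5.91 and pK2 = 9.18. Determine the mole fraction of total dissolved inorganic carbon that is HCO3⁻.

α₁ = 1 / (1 + [H⁺]/K1 + K2/[H⁺]) = 1 / (1 + 10^-1.88 + 10^-1.39)
   = 1 / (1 + 0.013183 + 0.040738) = 1/1.0539 = 0.9488

α₁ = 0.949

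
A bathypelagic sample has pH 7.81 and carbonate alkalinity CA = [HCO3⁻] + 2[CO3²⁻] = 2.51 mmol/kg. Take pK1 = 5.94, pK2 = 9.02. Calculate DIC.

DIC = 2.40 mmol/kg

CA = [HCO3⁻] + 2[CO3²⁻] = (α₁ + 2α₂)·DIC
At pH 7.81: [H⁺]/K1 = 10^-1.87 = 0.013490, K2/[H⁺] = 10^-1.21 = 0.061660
α₁ = 1/(1 + 0.013490 + 0.061660) = 1/1.0751 = 0.9301; α₂ = α₁·K2/[H⁺] = 0.05735
α₁ + 2α₂ = 1.0448
DIC = CA / (α₁ + 2α₂) = 2.51 / 1.0448 = 2.40 mmol/kg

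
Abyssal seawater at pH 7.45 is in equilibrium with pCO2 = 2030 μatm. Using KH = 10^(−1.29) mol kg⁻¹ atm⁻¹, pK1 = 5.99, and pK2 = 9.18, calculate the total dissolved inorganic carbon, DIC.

DIC = 3.16 mmol/kg

[CO2*] = KH · pCO2 = 10^(−1.29) × 2030×10^-6 = 1.041×10^-4 mol/kg
α₀ = 1/(1 + K1/[H⁺] + K1K2/[H⁺]²) = 1/(1 + 10^+1.46 + 10^-0.27) = 0.03292
DIC = [CO2*]/α₀ = 1.041×10^-4 / 0.03292 = 3.16 mmol/kg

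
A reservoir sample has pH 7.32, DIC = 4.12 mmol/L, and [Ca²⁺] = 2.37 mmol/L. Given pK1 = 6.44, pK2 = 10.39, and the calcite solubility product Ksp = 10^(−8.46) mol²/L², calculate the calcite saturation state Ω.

α₂ = 1 / (1 + [H⁺]/K2 + [H⁺]²/(K1K2)) = 1 / (1 + 10^+3.07 + 10^+2.19)
   = 1 / (1 + 1174.9 + 154.88) = 1/1330.8 = 0.0007514
[CO3²⁻] = α₂ × DIC = 0.0007514 × 4.12 = 0.003096 mmol/L = 3.096 μmol/L
Ksp = 10^(−8.46) = 3.467×10^-9
Ω = [Ca²⁺][CO3²⁻]/Ksp = (2.37×10^-3)(3.096×10^-6) / 3.467×10^-9 = 2.12

Ω = 2.12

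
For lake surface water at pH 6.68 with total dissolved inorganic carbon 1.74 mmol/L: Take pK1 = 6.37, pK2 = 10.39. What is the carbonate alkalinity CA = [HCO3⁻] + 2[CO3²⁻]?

CA = [HCO3⁻] + 2[CO3²⁻] = (α₁ + 2α₂)·DIC
At pH 6.68: [H⁺]/K1 = 10^-0.31 = 0.48978, K2/[H⁺] = 10^-3.71 = 0.00019498
α₁ = 1/(1 + 0.48978 + 0.00019498) = 1/1.4900 = 0.6712; α₂ = α₁·K2/[H⁺] = 0.0001309
α₁ + 2α₂ = 0.6714
CA = 0.6714 × 1.74 = 1.17 mmol/L

CA = 1.17 mmol/L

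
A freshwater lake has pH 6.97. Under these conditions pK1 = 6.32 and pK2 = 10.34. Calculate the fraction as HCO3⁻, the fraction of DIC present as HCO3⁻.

α₁ = 0.817

α₁ = 1 / (1 + [H⁺]/K1 + K2/[H⁺]) = 1 / (1 + 10^-0.65 + 10^-3.37)
   = 1 / (1 + 0.22387 + 0.00042658) = 1/1.2243 = 0.8168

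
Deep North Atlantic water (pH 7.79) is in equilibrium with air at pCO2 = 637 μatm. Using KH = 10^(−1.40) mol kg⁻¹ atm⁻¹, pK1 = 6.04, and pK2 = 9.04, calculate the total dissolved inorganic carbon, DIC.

[CO2*] = KH · pCO2 = 10^(−1.40) × 637×10^-6 = 2.536×10^-5 mol/kg
α₀ = 1/(1 + K1/[H⁺] + K1K2/[H⁺]²) = 1/(1 + 10^+1.75 + 10^+0.50) = 0.01656
DIC = [CO2*]/α₀ = 2.536×10^-5 / 0.01656 = 1.53 mmol/kg

DIC = 1.53 mmol/kg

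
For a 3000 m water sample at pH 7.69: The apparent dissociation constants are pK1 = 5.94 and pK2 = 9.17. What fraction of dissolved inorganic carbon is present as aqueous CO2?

α₀ = 1 / (1 + K1/[H⁺] + K1K2/[H⁺]²) = 1 / (1 + 10^+1.75 + 10^+0.27)
   = 1 / (1 + 56.234 + 1.8621) = 1/59.096 = 0.01692

α₀ = 0.0169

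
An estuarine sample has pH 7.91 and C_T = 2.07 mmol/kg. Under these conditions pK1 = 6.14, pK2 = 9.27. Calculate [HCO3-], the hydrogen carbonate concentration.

α₁ = 1 / (1 + [H⁺]/K1 + K2/[H⁺]) = 1 / (1 + 10^-1.77 + 10^-1.36)
   = 1 / (1 + 0.016982 + 0.043652) = 1/1.0606 = 0.9428
[HCO3⁻] = α₁ × DIC = 0.9428 × 2.07 = 1.95 mmol/kg

[HCO3⁻] = 1.95 mmol/kg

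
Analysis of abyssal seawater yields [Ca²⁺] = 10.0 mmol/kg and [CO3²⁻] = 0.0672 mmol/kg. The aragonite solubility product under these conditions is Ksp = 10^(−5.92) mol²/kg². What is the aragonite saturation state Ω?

Ksp = 10^(−5.92) = 1.202×10^-6
Ω = [Ca²⁺][CO3²⁻]/Ksp = (10.0×10^-3)(0.0672×10^-3) / 1.202×10^-6 = 0.559

Ω = 0.559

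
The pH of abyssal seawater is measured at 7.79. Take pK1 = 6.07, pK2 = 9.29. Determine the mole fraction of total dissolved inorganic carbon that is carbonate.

α₂ = 1 / (1 + [H⁺]/K2 + [H⁺]²/(K1K2)) = 1 / (1 + 10^+1.50 + 10^-0.22)
   = 1 / (1 + 31.623 + 0.60256) = 1/33.225 = 0.03010

α₂ = 0.0301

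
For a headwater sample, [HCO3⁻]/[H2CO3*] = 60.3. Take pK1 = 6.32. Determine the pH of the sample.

pH = 8.10

From K1 = [H⁺][HCO3⁻]/[H2CO3*]:  pH = pK1 + log₁₀([HCO3⁻]/[H2CO3*])
log₁₀(60.3) = +1.780
pH = 6.32 + (+1.780) = 8.10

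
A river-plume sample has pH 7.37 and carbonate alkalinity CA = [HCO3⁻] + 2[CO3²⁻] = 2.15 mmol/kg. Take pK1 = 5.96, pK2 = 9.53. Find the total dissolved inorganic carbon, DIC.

DIC = 2.22 mmol/kg

CA = [HCO3⁻] + 2[CO3²⁻] = (α₁ + 2α₂)·DIC
At pH 7.37: [H⁺]/K1 = 10^-1.41 = 0.038905, K2/[H⁺] = 10^-2.16 = 0.0069183
α₁ = 1/(1 + 0.038905 + 0.0069183) = 1/1.0458 = 0.9562; α₂ = α₁·K2/[H⁺] = 0.006615
α₁ + 2α₂ = 0.9694
DIC = CA / (α₁ + 2α₂) = 2.15 / 0.9694 = 2.22 mmol/kg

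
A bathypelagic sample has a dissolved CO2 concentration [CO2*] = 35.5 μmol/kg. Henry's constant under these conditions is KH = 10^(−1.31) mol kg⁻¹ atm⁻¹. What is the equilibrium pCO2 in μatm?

pCO2 = 725 μatm

KH = 10^(−1.31) = 4.898×10^-2 mol kg⁻¹ atm⁻¹
pCO2 = [CO2*]/KH = 35.5×10^-6 / 4.898×10^-2 = 7.25×10^-4 atm = 725 μatm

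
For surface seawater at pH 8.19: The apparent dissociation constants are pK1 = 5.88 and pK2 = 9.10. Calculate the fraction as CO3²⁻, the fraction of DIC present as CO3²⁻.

α₂ = 0.109

α₂ = 1 / (1 + [H⁺]/K2 + [H⁺]²/(K1K2)) = 1 / (1 + 10^+0.91 + 10^-1.40)
   = 1 / (1 + 8.1283 + 0.039811) = 1/9.1681 = 0.1091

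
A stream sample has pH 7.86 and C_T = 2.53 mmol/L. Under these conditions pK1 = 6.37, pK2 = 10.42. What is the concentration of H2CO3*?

[CO2*] = 0.0791 mmol/L

α₀ = 1 / (1 + K1/[H⁺] + K1K2/[H⁺]²) = 1 / (1 + 10^+1.49 + 10^-1.07)
   = 1 / (1 + 30.903 + 0.085114) = 1/31.988 = 0.03126
[CO2*] = α₀ × DIC = 0.03126 × 2.53 = 0.0791 mmol/L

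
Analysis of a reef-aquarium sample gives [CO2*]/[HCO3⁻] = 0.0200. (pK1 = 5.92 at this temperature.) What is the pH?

From K1 = [H⁺][HCO3⁻]/[CO2*]:  pH = pK1 − log₁₀([CO2*]/[HCO3⁻])
log₁₀(0.0200) = -1.699
pH = 5.92 − (-1.699) = 7.62

pH = 7.62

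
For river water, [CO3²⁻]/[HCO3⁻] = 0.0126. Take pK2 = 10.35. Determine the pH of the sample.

pH = 8.45

From K2 = [H⁺][CO3²⁻]/[HCO3⁻]:  pH = pK2 + log₁₀([CO3²⁻]/[HCO3⁻])
log₁₀(0.0126) = -1.900
pH = 10.35 + (-1.900) = 8.45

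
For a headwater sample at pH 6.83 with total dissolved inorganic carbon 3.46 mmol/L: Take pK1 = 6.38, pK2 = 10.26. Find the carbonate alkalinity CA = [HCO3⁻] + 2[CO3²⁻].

CA = 2.56 mmol/L

CA = [HCO3⁻] + 2[CO3²⁻] = (α₁ + 2α₂)·DIC
At pH 6.83: [H⁺]/K1 = 10^-0.45 = 0.35481, K2/[H⁺] = 10^-3.43 = 0.00037154
α₁ = 1/(1 + 0.35481 + 0.00037154) = 1/1.3552 = 0.7379; α₂ = α₁·K2/[H⁺] = 0.0002742
α₁ + 2α₂ = 0.7385
CA = 0.7385 × 3.46 = 2.56 mmol/L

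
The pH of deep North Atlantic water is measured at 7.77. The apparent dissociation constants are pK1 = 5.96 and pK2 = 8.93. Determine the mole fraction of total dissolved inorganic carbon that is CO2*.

α₀ = 1 / (1 + K1/[H⁺] + K1K2/[H⁺]²) = 1 / (1 + 10^+1.81 + 10^+0.65)
   = 1 / (1 + 64.565 + 4.4668) = 1/70.032 = 0.01428

α₀ = 0.0143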